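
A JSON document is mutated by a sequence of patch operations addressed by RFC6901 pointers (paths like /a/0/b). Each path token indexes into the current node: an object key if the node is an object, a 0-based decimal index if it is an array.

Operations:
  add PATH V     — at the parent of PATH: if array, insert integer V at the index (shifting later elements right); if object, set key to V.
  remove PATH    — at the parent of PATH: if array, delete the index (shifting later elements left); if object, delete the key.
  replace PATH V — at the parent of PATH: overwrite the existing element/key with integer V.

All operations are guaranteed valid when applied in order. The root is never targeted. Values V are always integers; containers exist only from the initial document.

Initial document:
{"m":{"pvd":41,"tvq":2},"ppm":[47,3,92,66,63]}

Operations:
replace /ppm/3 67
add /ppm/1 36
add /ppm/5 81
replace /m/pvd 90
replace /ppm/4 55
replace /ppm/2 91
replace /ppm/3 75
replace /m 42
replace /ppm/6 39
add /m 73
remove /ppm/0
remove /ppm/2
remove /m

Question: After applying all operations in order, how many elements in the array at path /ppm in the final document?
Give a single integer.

Answer: 5

Derivation:
After op 1 (replace /ppm/3 67): {"m":{"pvd":41,"tvq":2},"ppm":[47,3,92,67,63]}
After op 2 (add /ppm/1 36): {"m":{"pvd":41,"tvq":2},"ppm":[47,36,3,92,67,63]}
After op 3 (add /ppm/5 81): {"m":{"pvd":41,"tvq":2},"ppm":[47,36,3,92,67,81,63]}
After op 4 (replace /m/pvd 90): {"m":{"pvd":90,"tvq":2},"ppm":[47,36,3,92,67,81,63]}
After op 5 (replace /ppm/4 55): {"m":{"pvd":90,"tvq":2},"ppm":[47,36,3,92,55,81,63]}
After op 6 (replace /ppm/2 91): {"m":{"pvd":90,"tvq":2},"ppm":[47,36,91,92,55,81,63]}
After op 7 (replace /ppm/3 75): {"m":{"pvd":90,"tvq":2},"ppm":[47,36,91,75,55,81,63]}
After op 8 (replace /m 42): {"m":42,"ppm":[47,36,91,75,55,81,63]}
After op 9 (replace /ppm/6 39): {"m":42,"ppm":[47,36,91,75,55,81,39]}
After op 10 (add /m 73): {"m":73,"ppm":[47,36,91,75,55,81,39]}
After op 11 (remove /ppm/0): {"m":73,"ppm":[36,91,75,55,81,39]}
After op 12 (remove /ppm/2): {"m":73,"ppm":[36,91,55,81,39]}
After op 13 (remove /m): {"ppm":[36,91,55,81,39]}
Size at path /ppm: 5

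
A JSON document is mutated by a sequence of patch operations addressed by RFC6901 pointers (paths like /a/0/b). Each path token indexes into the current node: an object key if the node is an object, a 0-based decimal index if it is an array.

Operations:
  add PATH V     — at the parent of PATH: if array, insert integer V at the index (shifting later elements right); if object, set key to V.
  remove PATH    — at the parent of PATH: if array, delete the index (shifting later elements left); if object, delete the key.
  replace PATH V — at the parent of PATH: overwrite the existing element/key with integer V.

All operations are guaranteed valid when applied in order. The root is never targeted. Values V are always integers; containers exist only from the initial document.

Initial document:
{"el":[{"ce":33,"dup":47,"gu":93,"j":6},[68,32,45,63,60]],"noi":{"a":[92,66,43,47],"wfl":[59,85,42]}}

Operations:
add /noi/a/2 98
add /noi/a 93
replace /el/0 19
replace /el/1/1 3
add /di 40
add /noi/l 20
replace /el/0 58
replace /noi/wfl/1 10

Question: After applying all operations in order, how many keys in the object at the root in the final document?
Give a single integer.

Answer: 3

Derivation:
After op 1 (add /noi/a/2 98): {"el":[{"ce":33,"dup":47,"gu":93,"j":6},[68,32,45,63,60]],"noi":{"a":[92,66,98,43,47],"wfl":[59,85,42]}}
After op 2 (add /noi/a 93): {"el":[{"ce":33,"dup":47,"gu":93,"j":6},[68,32,45,63,60]],"noi":{"a":93,"wfl":[59,85,42]}}
After op 3 (replace /el/0 19): {"el":[19,[68,32,45,63,60]],"noi":{"a":93,"wfl":[59,85,42]}}
After op 4 (replace /el/1/1 3): {"el":[19,[68,3,45,63,60]],"noi":{"a":93,"wfl":[59,85,42]}}
After op 5 (add /di 40): {"di":40,"el":[19,[68,3,45,63,60]],"noi":{"a":93,"wfl":[59,85,42]}}
After op 6 (add /noi/l 20): {"di":40,"el":[19,[68,3,45,63,60]],"noi":{"a":93,"l":20,"wfl":[59,85,42]}}
After op 7 (replace /el/0 58): {"di":40,"el":[58,[68,3,45,63,60]],"noi":{"a":93,"l":20,"wfl":[59,85,42]}}
After op 8 (replace /noi/wfl/1 10): {"di":40,"el":[58,[68,3,45,63,60]],"noi":{"a":93,"l":20,"wfl":[59,10,42]}}
Size at the root: 3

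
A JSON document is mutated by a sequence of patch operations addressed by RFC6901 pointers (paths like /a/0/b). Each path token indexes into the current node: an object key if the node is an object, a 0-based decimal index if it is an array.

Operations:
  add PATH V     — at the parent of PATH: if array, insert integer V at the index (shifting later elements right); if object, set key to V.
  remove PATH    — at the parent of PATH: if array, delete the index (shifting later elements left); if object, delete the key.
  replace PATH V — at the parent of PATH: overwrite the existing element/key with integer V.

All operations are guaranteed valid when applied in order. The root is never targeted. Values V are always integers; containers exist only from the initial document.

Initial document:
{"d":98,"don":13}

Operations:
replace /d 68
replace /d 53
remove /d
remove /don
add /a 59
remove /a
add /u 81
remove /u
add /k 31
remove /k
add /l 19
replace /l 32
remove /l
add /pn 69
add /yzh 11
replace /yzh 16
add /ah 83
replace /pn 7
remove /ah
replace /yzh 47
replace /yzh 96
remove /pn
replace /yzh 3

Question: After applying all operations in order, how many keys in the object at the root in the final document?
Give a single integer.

Answer: 1

Derivation:
After op 1 (replace /d 68): {"d":68,"don":13}
After op 2 (replace /d 53): {"d":53,"don":13}
After op 3 (remove /d): {"don":13}
After op 4 (remove /don): {}
After op 5 (add /a 59): {"a":59}
After op 6 (remove /a): {}
After op 7 (add /u 81): {"u":81}
After op 8 (remove /u): {}
After op 9 (add /k 31): {"k":31}
After op 10 (remove /k): {}
After op 11 (add /l 19): {"l":19}
After op 12 (replace /l 32): {"l":32}
After op 13 (remove /l): {}
After op 14 (add /pn 69): {"pn":69}
After op 15 (add /yzh 11): {"pn":69,"yzh":11}
After op 16 (replace /yzh 16): {"pn":69,"yzh":16}
After op 17 (add /ah 83): {"ah":83,"pn":69,"yzh":16}
After op 18 (replace /pn 7): {"ah":83,"pn":7,"yzh":16}
After op 19 (remove /ah): {"pn":7,"yzh":16}
After op 20 (replace /yzh 47): {"pn":7,"yzh":47}
After op 21 (replace /yzh 96): {"pn":7,"yzh":96}
After op 22 (remove /pn): {"yzh":96}
After op 23 (replace /yzh 3): {"yzh":3}
Size at the root: 1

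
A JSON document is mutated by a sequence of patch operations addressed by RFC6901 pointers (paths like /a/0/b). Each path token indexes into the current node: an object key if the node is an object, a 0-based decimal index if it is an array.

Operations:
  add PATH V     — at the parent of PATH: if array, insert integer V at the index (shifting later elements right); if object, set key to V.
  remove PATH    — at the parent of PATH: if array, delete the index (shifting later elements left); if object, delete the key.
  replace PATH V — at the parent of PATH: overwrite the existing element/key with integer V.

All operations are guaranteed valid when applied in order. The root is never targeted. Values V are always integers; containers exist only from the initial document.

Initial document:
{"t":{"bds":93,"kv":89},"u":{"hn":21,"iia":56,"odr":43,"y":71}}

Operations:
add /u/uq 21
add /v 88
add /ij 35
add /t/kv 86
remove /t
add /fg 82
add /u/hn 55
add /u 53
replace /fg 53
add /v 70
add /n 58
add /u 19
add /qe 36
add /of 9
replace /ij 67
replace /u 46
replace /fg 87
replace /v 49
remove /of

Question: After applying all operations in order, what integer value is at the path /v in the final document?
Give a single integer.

After op 1 (add /u/uq 21): {"t":{"bds":93,"kv":89},"u":{"hn":21,"iia":56,"odr":43,"uq":21,"y":71}}
After op 2 (add /v 88): {"t":{"bds":93,"kv":89},"u":{"hn":21,"iia":56,"odr":43,"uq":21,"y":71},"v":88}
After op 3 (add /ij 35): {"ij":35,"t":{"bds":93,"kv":89},"u":{"hn":21,"iia":56,"odr":43,"uq":21,"y":71},"v":88}
After op 4 (add /t/kv 86): {"ij":35,"t":{"bds":93,"kv":86},"u":{"hn":21,"iia":56,"odr":43,"uq":21,"y":71},"v":88}
After op 5 (remove /t): {"ij":35,"u":{"hn":21,"iia":56,"odr":43,"uq":21,"y":71},"v":88}
After op 6 (add /fg 82): {"fg":82,"ij":35,"u":{"hn":21,"iia":56,"odr":43,"uq":21,"y":71},"v":88}
After op 7 (add /u/hn 55): {"fg":82,"ij":35,"u":{"hn":55,"iia":56,"odr":43,"uq":21,"y":71},"v":88}
After op 8 (add /u 53): {"fg":82,"ij":35,"u":53,"v":88}
After op 9 (replace /fg 53): {"fg":53,"ij":35,"u":53,"v":88}
After op 10 (add /v 70): {"fg":53,"ij":35,"u":53,"v":70}
After op 11 (add /n 58): {"fg":53,"ij":35,"n":58,"u":53,"v":70}
After op 12 (add /u 19): {"fg":53,"ij":35,"n":58,"u":19,"v":70}
After op 13 (add /qe 36): {"fg":53,"ij":35,"n":58,"qe":36,"u":19,"v":70}
After op 14 (add /of 9): {"fg":53,"ij":35,"n":58,"of":9,"qe":36,"u":19,"v":70}
After op 15 (replace /ij 67): {"fg":53,"ij":67,"n":58,"of":9,"qe":36,"u":19,"v":70}
After op 16 (replace /u 46): {"fg":53,"ij":67,"n":58,"of":9,"qe":36,"u":46,"v":70}
After op 17 (replace /fg 87): {"fg":87,"ij":67,"n":58,"of":9,"qe":36,"u":46,"v":70}
After op 18 (replace /v 49): {"fg":87,"ij":67,"n":58,"of":9,"qe":36,"u":46,"v":49}
After op 19 (remove /of): {"fg":87,"ij":67,"n":58,"qe":36,"u":46,"v":49}
Value at /v: 49

Answer: 49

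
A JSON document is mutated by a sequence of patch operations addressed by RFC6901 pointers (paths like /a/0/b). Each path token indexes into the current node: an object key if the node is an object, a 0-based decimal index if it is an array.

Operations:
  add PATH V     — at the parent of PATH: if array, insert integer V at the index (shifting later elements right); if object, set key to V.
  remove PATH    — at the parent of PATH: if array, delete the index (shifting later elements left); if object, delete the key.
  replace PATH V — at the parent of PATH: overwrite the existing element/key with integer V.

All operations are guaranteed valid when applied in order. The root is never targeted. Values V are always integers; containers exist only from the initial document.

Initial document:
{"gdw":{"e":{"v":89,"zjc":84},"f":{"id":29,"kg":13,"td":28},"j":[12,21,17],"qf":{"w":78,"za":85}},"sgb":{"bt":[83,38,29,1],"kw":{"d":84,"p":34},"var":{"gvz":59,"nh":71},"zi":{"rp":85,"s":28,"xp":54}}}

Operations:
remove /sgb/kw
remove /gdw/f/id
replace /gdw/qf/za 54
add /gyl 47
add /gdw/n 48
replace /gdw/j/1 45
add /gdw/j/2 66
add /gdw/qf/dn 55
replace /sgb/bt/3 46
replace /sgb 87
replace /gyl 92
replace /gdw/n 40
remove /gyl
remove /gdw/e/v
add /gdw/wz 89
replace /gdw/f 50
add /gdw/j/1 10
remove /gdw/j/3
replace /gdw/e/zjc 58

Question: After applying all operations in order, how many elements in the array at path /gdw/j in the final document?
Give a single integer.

Answer: 4

Derivation:
After op 1 (remove /sgb/kw): {"gdw":{"e":{"v":89,"zjc":84},"f":{"id":29,"kg":13,"td":28},"j":[12,21,17],"qf":{"w":78,"za":85}},"sgb":{"bt":[83,38,29,1],"var":{"gvz":59,"nh":71},"zi":{"rp":85,"s":28,"xp":54}}}
After op 2 (remove /gdw/f/id): {"gdw":{"e":{"v":89,"zjc":84},"f":{"kg":13,"td":28},"j":[12,21,17],"qf":{"w":78,"za":85}},"sgb":{"bt":[83,38,29,1],"var":{"gvz":59,"nh":71},"zi":{"rp":85,"s":28,"xp":54}}}
After op 3 (replace /gdw/qf/za 54): {"gdw":{"e":{"v":89,"zjc":84},"f":{"kg":13,"td":28},"j":[12,21,17],"qf":{"w":78,"za":54}},"sgb":{"bt":[83,38,29,1],"var":{"gvz":59,"nh":71},"zi":{"rp":85,"s":28,"xp":54}}}
After op 4 (add /gyl 47): {"gdw":{"e":{"v":89,"zjc":84},"f":{"kg":13,"td":28},"j":[12,21,17],"qf":{"w":78,"za":54}},"gyl":47,"sgb":{"bt":[83,38,29,1],"var":{"gvz":59,"nh":71},"zi":{"rp":85,"s":28,"xp":54}}}
After op 5 (add /gdw/n 48): {"gdw":{"e":{"v":89,"zjc":84},"f":{"kg":13,"td":28},"j":[12,21,17],"n":48,"qf":{"w":78,"za":54}},"gyl":47,"sgb":{"bt":[83,38,29,1],"var":{"gvz":59,"nh":71},"zi":{"rp":85,"s":28,"xp":54}}}
After op 6 (replace /gdw/j/1 45): {"gdw":{"e":{"v":89,"zjc":84},"f":{"kg":13,"td":28},"j":[12,45,17],"n":48,"qf":{"w":78,"za":54}},"gyl":47,"sgb":{"bt":[83,38,29,1],"var":{"gvz":59,"nh":71},"zi":{"rp":85,"s":28,"xp":54}}}
After op 7 (add /gdw/j/2 66): {"gdw":{"e":{"v":89,"zjc":84},"f":{"kg":13,"td":28},"j":[12,45,66,17],"n":48,"qf":{"w":78,"za":54}},"gyl":47,"sgb":{"bt":[83,38,29,1],"var":{"gvz":59,"nh":71},"zi":{"rp":85,"s":28,"xp":54}}}
After op 8 (add /gdw/qf/dn 55): {"gdw":{"e":{"v":89,"zjc":84},"f":{"kg":13,"td":28},"j":[12,45,66,17],"n":48,"qf":{"dn":55,"w":78,"za":54}},"gyl":47,"sgb":{"bt":[83,38,29,1],"var":{"gvz":59,"nh":71},"zi":{"rp":85,"s":28,"xp":54}}}
After op 9 (replace /sgb/bt/3 46): {"gdw":{"e":{"v":89,"zjc":84},"f":{"kg":13,"td":28},"j":[12,45,66,17],"n":48,"qf":{"dn":55,"w":78,"za":54}},"gyl":47,"sgb":{"bt":[83,38,29,46],"var":{"gvz":59,"nh":71},"zi":{"rp":85,"s":28,"xp":54}}}
After op 10 (replace /sgb 87): {"gdw":{"e":{"v":89,"zjc":84},"f":{"kg":13,"td":28},"j":[12,45,66,17],"n":48,"qf":{"dn":55,"w":78,"za":54}},"gyl":47,"sgb":87}
After op 11 (replace /gyl 92): {"gdw":{"e":{"v":89,"zjc":84},"f":{"kg":13,"td":28},"j":[12,45,66,17],"n":48,"qf":{"dn":55,"w":78,"za":54}},"gyl":92,"sgb":87}
After op 12 (replace /gdw/n 40): {"gdw":{"e":{"v":89,"zjc":84},"f":{"kg":13,"td":28},"j":[12,45,66,17],"n":40,"qf":{"dn":55,"w":78,"za":54}},"gyl":92,"sgb":87}
After op 13 (remove /gyl): {"gdw":{"e":{"v":89,"zjc":84},"f":{"kg":13,"td":28},"j":[12,45,66,17],"n":40,"qf":{"dn":55,"w":78,"za":54}},"sgb":87}
After op 14 (remove /gdw/e/v): {"gdw":{"e":{"zjc":84},"f":{"kg":13,"td":28},"j":[12,45,66,17],"n":40,"qf":{"dn":55,"w":78,"za":54}},"sgb":87}
After op 15 (add /gdw/wz 89): {"gdw":{"e":{"zjc":84},"f":{"kg":13,"td":28},"j":[12,45,66,17],"n":40,"qf":{"dn":55,"w":78,"za":54},"wz":89},"sgb":87}
After op 16 (replace /gdw/f 50): {"gdw":{"e":{"zjc":84},"f":50,"j":[12,45,66,17],"n":40,"qf":{"dn":55,"w":78,"za":54},"wz":89},"sgb":87}
After op 17 (add /gdw/j/1 10): {"gdw":{"e":{"zjc":84},"f":50,"j":[12,10,45,66,17],"n":40,"qf":{"dn":55,"w":78,"za":54},"wz":89},"sgb":87}
After op 18 (remove /gdw/j/3): {"gdw":{"e":{"zjc":84},"f":50,"j":[12,10,45,17],"n":40,"qf":{"dn":55,"w":78,"za":54},"wz":89},"sgb":87}
After op 19 (replace /gdw/e/zjc 58): {"gdw":{"e":{"zjc":58},"f":50,"j":[12,10,45,17],"n":40,"qf":{"dn":55,"w":78,"za":54},"wz":89},"sgb":87}
Size at path /gdw/j: 4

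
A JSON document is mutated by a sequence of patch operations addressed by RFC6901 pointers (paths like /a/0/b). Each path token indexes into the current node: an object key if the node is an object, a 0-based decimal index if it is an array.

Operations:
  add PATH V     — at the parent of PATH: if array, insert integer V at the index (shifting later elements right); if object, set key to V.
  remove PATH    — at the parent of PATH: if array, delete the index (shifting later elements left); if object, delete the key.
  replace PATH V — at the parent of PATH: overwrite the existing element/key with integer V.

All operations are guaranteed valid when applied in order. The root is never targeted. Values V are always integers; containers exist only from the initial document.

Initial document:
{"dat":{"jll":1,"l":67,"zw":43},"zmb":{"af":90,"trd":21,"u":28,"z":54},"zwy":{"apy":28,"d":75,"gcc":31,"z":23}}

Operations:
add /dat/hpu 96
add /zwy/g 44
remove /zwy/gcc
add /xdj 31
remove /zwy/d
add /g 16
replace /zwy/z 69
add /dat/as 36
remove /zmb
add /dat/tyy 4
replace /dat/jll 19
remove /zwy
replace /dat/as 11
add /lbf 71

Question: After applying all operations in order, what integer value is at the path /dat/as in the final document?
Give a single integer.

Answer: 11

Derivation:
After op 1 (add /dat/hpu 96): {"dat":{"hpu":96,"jll":1,"l":67,"zw":43},"zmb":{"af":90,"trd":21,"u":28,"z":54},"zwy":{"apy":28,"d":75,"gcc":31,"z":23}}
After op 2 (add /zwy/g 44): {"dat":{"hpu":96,"jll":1,"l":67,"zw":43},"zmb":{"af":90,"trd":21,"u":28,"z":54},"zwy":{"apy":28,"d":75,"g":44,"gcc":31,"z":23}}
After op 3 (remove /zwy/gcc): {"dat":{"hpu":96,"jll":1,"l":67,"zw":43},"zmb":{"af":90,"trd":21,"u":28,"z":54},"zwy":{"apy":28,"d":75,"g":44,"z":23}}
After op 4 (add /xdj 31): {"dat":{"hpu":96,"jll":1,"l":67,"zw":43},"xdj":31,"zmb":{"af":90,"trd":21,"u":28,"z":54},"zwy":{"apy":28,"d":75,"g":44,"z":23}}
After op 5 (remove /zwy/d): {"dat":{"hpu":96,"jll":1,"l":67,"zw":43},"xdj":31,"zmb":{"af":90,"trd":21,"u":28,"z":54},"zwy":{"apy":28,"g":44,"z":23}}
After op 6 (add /g 16): {"dat":{"hpu":96,"jll":1,"l":67,"zw":43},"g":16,"xdj":31,"zmb":{"af":90,"trd":21,"u":28,"z":54},"zwy":{"apy":28,"g":44,"z":23}}
After op 7 (replace /zwy/z 69): {"dat":{"hpu":96,"jll":1,"l":67,"zw":43},"g":16,"xdj":31,"zmb":{"af":90,"trd":21,"u":28,"z":54},"zwy":{"apy":28,"g":44,"z":69}}
After op 8 (add /dat/as 36): {"dat":{"as":36,"hpu":96,"jll":1,"l":67,"zw":43},"g":16,"xdj":31,"zmb":{"af":90,"trd":21,"u":28,"z":54},"zwy":{"apy":28,"g":44,"z":69}}
After op 9 (remove /zmb): {"dat":{"as":36,"hpu":96,"jll":1,"l":67,"zw":43},"g":16,"xdj":31,"zwy":{"apy":28,"g":44,"z":69}}
After op 10 (add /dat/tyy 4): {"dat":{"as":36,"hpu":96,"jll":1,"l":67,"tyy":4,"zw":43},"g":16,"xdj":31,"zwy":{"apy":28,"g":44,"z":69}}
After op 11 (replace /dat/jll 19): {"dat":{"as":36,"hpu":96,"jll":19,"l":67,"tyy":4,"zw":43},"g":16,"xdj":31,"zwy":{"apy":28,"g":44,"z":69}}
After op 12 (remove /zwy): {"dat":{"as":36,"hpu":96,"jll":19,"l":67,"tyy":4,"zw":43},"g":16,"xdj":31}
After op 13 (replace /dat/as 11): {"dat":{"as":11,"hpu":96,"jll":19,"l":67,"tyy":4,"zw":43},"g":16,"xdj":31}
After op 14 (add /lbf 71): {"dat":{"as":11,"hpu":96,"jll":19,"l":67,"tyy":4,"zw":43},"g":16,"lbf":71,"xdj":31}
Value at /dat/as: 11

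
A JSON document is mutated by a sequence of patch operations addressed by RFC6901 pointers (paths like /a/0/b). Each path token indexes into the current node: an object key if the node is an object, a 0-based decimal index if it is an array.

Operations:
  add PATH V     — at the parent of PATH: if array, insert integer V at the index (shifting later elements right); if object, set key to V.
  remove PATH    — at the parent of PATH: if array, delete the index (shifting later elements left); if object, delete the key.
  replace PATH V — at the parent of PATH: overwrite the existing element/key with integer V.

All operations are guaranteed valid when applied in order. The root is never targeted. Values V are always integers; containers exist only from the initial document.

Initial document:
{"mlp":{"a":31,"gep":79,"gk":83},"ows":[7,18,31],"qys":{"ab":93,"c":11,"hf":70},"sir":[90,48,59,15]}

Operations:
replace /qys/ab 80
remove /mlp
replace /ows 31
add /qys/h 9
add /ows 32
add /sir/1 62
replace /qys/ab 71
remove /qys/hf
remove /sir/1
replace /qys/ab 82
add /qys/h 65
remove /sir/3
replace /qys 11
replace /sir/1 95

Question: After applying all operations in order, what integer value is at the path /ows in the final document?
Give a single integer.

Answer: 32

Derivation:
After op 1 (replace /qys/ab 80): {"mlp":{"a":31,"gep":79,"gk":83},"ows":[7,18,31],"qys":{"ab":80,"c":11,"hf":70},"sir":[90,48,59,15]}
After op 2 (remove /mlp): {"ows":[7,18,31],"qys":{"ab":80,"c":11,"hf":70},"sir":[90,48,59,15]}
After op 3 (replace /ows 31): {"ows":31,"qys":{"ab":80,"c":11,"hf":70},"sir":[90,48,59,15]}
After op 4 (add /qys/h 9): {"ows":31,"qys":{"ab":80,"c":11,"h":9,"hf":70},"sir":[90,48,59,15]}
After op 5 (add /ows 32): {"ows":32,"qys":{"ab":80,"c":11,"h":9,"hf":70},"sir":[90,48,59,15]}
After op 6 (add /sir/1 62): {"ows":32,"qys":{"ab":80,"c":11,"h":9,"hf":70},"sir":[90,62,48,59,15]}
After op 7 (replace /qys/ab 71): {"ows":32,"qys":{"ab":71,"c":11,"h":9,"hf":70},"sir":[90,62,48,59,15]}
After op 8 (remove /qys/hf): {"ows":32,"qys":{"ab":71,"c":11,"h":9},"sir":[90,62,48,59,15]}
After op 9 (remove /sir/1): {"ows":32,"qys":{"ab":71,"c":11,"h":9},"sir":[90,48,59,15]}
After op 10 (replace /qys/ab 82): {"ows":32,"qys":{"ab":82,"c":11,"h":9},"sir":[90,48,59,15]}
After op 11 (add /qys/h 65): {"ows":32,"qys":{"ab":82,"c":11,"h":65},"sir":[90,48,59,15]}
After op 12 (remove /sir/3): {"ows":32,"qys":{"ab":82,"c":11,"h":65},"sir":[90,48,59]}
After op 13 (replace /qys 11): {"ows":32,"qys":11,"sir":[90,48,59]}
After op 14 (replace /sir/1 95): {"ows":32,"qys":11,"sir":[90,95,59]}
Value at /ows: 32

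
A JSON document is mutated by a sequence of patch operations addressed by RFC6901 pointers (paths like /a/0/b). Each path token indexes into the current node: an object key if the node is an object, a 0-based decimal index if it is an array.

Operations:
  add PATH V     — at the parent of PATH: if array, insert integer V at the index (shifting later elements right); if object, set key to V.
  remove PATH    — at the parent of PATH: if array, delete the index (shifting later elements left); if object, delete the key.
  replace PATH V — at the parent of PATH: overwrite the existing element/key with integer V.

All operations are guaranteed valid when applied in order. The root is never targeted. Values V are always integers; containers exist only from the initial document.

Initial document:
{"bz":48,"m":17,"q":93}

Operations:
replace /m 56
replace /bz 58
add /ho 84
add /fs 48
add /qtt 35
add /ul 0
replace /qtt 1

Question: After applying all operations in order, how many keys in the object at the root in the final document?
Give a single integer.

After op 1 (replace /m 56): {"bz":48,"m":56,"q":93}
After op 2 (replace /bz 58): {"bz":58,"m":56,"q":93}
After op 3 (add /ho 84): {"bz":58,"ho":84,"m":56,"q":93}
After op 4 (add /fs 48): {"bz":58,"fs":48,"ho":84,"m":56,"q":93}
After op 5 (add /qtt 35): {"bz":58,"fs":48,"ho":84,"m":56,"q":93,"qtt":35}
After op 6 (add /ul 0): {"bz":58,"fs":48,"ho":84,"m":56,"q":93,"qtt":35,"ul":0}
After op 7 (replace /qtt 1): {"bz":58,"fs":48,"ho":84,"m":56,"q":93,"qtt":1,"ul":0}
Size at the root: 7

Answer: 7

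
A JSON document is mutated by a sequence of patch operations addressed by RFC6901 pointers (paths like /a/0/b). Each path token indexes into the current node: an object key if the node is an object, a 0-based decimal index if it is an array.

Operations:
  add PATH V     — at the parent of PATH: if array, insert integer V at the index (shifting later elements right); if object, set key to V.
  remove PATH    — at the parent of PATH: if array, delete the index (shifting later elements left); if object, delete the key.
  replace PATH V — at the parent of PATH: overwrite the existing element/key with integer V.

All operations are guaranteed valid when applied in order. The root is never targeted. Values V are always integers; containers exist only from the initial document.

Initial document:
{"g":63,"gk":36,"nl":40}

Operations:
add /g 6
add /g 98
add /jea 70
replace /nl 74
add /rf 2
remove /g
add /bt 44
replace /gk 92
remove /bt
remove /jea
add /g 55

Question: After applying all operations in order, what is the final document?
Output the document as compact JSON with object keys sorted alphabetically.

After op 1 (add /g 6): {"g":6,"gk":36,"nl":40}
After op 2 (add /g 98): {"g":98,"gk":36,"nl":40}
After op 3 (add /jea 70): {"g":98,"gk":36,"jea":70,"nl":40}
After op 4 (replace /nl 74): {"g":98,"gk":36,"jea":70,"nl":74}
After op 5 (add /rf 2): {"g":98,"gk":36,"jea":70,"nl":74,"rf":2}
After op 6 (remove /g): {"gk":36,"jea":70,"nl":74,"rf":2}
After op 7 (add /bt 44): {"bt":44,"gk":36,"jea":70,"nl":74,"rf":2}
After op 8 (replace /gk 92): {"bt":44,"gk":92,"jea":70,"nl":74,"rf":2}
After op 9 (remove /bt): {"gk":92,"jea":70,"nl":74,"rf":2}
After op 10 (remove /jea): {"gk":92,"nl":74,"rf":2}
After op 11 (add /g 55): {"g":55,"gk":92,"nl":74,"rf":2}

Answer: {"g":55,"gk":92,"nl":74,"rf":2}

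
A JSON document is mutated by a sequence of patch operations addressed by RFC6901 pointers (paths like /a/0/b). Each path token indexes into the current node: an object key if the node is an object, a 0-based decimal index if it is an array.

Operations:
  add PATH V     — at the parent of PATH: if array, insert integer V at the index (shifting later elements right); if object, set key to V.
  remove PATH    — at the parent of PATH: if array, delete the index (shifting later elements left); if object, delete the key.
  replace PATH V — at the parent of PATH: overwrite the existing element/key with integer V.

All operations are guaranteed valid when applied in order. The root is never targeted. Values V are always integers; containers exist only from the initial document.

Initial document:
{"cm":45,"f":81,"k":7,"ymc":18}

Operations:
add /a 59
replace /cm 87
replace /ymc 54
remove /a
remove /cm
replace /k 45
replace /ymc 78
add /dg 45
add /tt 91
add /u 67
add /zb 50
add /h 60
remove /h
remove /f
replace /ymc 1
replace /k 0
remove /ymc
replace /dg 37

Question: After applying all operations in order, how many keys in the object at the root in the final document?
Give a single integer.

After op 1 (add /a 59): {"a":59,"cm":45,"f":81,"k":7,"ymc":18}
After op 2 (replace /cm 87): {"a":59,"cm":87,"f":81,"k":7,"ymc":18}
After op 3 (replace /ymc 54): {"a":59,"cm":87,"f":81,"k":7,"ymc":54}
After op 4 (remove /a): {"cm":87,"f":81,"k":7,"ymc":54}
After op 5 (remove /cm): {"f":81,"k":7,"ymc":54}
After op 6 (replace /k 45): {"f":81,"k":45,"ymc":54}
After op 7 (replace /ymc 78): {"f":81,"k":45,"ymc":78}
After op 8 (add /dg 45): {"dg":45,"f":81,"k":45,"ymc":78}
After op 9 (add /tt 91): {"dg":45,"f":81,"k":45,"tt":91,"ymc":78}
After op 10 (add /u 67): {"dg":45,"f":81,"k":45,"tt":91,"u":67,"ymc":78}
After op 11 (add /zb 50): {"dg":45,"f":81,"k":45,"tt":91,"u":67,"ymc":78,"zb":50}
After op 12 (add /h 60): {"dg":45,"f":81,"h":60,"k":45,"tt":91,"u":67,"ymc":78,"zb":50}
After op 13 (remove /h): {"dg":45,"f":81,"k":45,"tt":91,"u":67,"ymc":78,"zb":50}
After op 14 (remove /f): {"dg":45,"k":45,"tt":91,"u":67,"ymc":78,"zb":50}
After op 15 (replace /ymc 1): {"dg":45,"k":45,"tt":91,"u":67,"ymc":1,"zb":50}
After op 16 (replace /k 0): {"dg":45,"k":0,"tt":91,"u":67,"ymc":1,"zb":50}
After op 17 (remove /ymc): {"dg":45,"k":0,"tt":91,"u":67,"zb":50}
After op 18 (replace /dg 37): {"dg":37,"k":0,"tt":91,"u":67,"zb":50}
Size at the root: 5

Answer: 5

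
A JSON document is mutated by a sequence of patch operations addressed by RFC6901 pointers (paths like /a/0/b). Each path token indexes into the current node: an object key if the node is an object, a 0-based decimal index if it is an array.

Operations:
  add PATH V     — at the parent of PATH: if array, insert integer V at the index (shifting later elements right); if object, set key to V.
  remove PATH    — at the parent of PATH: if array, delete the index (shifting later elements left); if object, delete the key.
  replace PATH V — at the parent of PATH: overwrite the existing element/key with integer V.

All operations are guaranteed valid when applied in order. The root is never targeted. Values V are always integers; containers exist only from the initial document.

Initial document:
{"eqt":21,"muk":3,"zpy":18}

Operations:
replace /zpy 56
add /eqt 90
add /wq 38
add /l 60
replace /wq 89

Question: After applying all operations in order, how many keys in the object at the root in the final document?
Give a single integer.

Answer: 5

Derivation:
After op 1 (replace /zpy 56): {"eqt":21,"muk":3,"zpy":56}
After op 2 (add /eqt 90): {"eqt":90,"muk":3,"zpy":56}
After op 3 (add /wq 38): {"eqt":90,"muk":3,"wq":38,"zpy":56}
After op 4 (add /l 60): {"eqt":90,"l":60,"muk":3,"wq":38,"zpy":56}
After op 5 (replace /wq 89): {"eqt":90,"l":60,"muk":3,"wq":89,"zpy":56}
Size at the root: 5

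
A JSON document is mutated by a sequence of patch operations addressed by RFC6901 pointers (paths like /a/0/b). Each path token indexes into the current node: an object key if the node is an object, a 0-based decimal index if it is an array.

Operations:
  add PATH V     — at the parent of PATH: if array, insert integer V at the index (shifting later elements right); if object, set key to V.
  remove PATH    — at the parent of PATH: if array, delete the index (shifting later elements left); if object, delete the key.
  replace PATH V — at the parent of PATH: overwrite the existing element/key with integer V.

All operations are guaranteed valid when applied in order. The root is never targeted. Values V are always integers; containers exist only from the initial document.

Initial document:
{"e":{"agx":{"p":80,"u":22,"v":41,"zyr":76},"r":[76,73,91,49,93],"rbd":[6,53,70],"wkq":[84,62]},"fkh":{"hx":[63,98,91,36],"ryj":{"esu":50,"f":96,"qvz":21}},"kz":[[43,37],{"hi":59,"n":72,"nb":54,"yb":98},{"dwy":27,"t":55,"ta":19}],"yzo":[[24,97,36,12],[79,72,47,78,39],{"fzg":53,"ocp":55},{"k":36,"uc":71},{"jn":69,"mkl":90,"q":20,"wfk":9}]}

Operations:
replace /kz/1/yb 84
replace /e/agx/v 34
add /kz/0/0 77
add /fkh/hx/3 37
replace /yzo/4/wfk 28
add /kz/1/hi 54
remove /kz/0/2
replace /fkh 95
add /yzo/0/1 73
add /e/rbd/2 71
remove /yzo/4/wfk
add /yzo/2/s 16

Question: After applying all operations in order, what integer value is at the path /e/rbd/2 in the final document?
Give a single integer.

Answer: 71

Derivation:
After op 1 (replace /kz/1/yb 84): {"e":{"agx":{"p":80,"u":22,"v":41,"zyr":76},"r":[76,73,91,49,93],"rbd":[6,53,70],"wkq":[84,62]},"fkh":{"hx":[63,98,91,36],"ryj":{"esu":50,"f":96,"qvz":21}},"kz":[[43,37],{"hi":59,"n":72,"nb":54,"yb":84},{"dwy":27,"t":55,"ta":19}],"yzo":[[24,97,36,12],[79,72,47,78,39],{"fzg":53,"ocp":55},{"k":36,"uc":71},{"jn":69,"mkl":90,"q":20,"wfk":9}]}
After op 2 (replace /e/agx/v 34): {"e":{"agx":{"p":80,"u":22,"v":34,"zyr":76},"r":[76,73,91,49,93],"rbd":[6,53,70],"wkq":[84,62]},"fkh":{"hx":[63,98,91,36],"ryj":{"esu":50,"f":96,"qvz":21}},"kz":[[43,37],{"hi":59,"n":72,"nb":54,"yb":84},{"dwy":27,"t":55,"ta":19}],"yzo":[[24,97,36,12],[79,72,47,78,39],{"fzg":53,"ocp":55},{"k":36,"uc":71},{"jn":69,"mkl":90,"q":20,"wfk":9}]}
After op 3 (add /kz/0/0 77): {"e":{"agx":{"p":80,"u":22,"v":34,"zyr":76},"r":[76,73,91,49,93],"rbd":[6,53,70],"wkq":[84,62]},"fkh":{"hx":[63,98,91,36],"ryj":{"esu":50,"f":96,"qvz":21}},"kz":[[77,43,37],{"hi":59,"n":72,"nb":54,"yb":84},{"dwy":27,"t":55,"ta":19}],"yzo":[[24,97,36,12],[79,72,47,78,39],{"fzg":53,"ocp":55},{"k":36,"uc":71},{"jn":69,"mkl":90,"q":20,"wfk":9}]}
After op 4 (add /fkh/hx/3 37): {"e":{"agx":{"p":80,"u":22,"v":34,"zyr":76},"r":[76,73,91,49,93],"rbd":[6,53,70],"wkq":[84,62]},"fkh":{"hx":[63,98,91,37,36],"ryj":{"esu":50,"f":96,"qvz":21}},"kz":[[77,43,37],{"hi":59,"n":72,"nb":54,"yb":84},{"dwy":27,"t":55,"ta":19}],"yzo":[[24,97,36,12],[79,72,47,78,39],{"fzg":53,"ocp":55},{"k":36,"uc":71},{"jn":69,"mkl":90,"q":20,"wfk":9}]}
After op 5 (replace /yzo/4/wfk 28): {"e":{"agx":{"p":80,"u":22,"v":34,"zyr":76},"r":[76,73,91,49,93],"rbd":[6,53,70],"wkq":[84,62]},"fkh":{"hx":[63,98,91,37,36],"ryj":{"esu":50,"f":96,"qvz":21}},"kz":[[77,43,37],{"hi":59,"n":72,"nb":54,"yb":84},{"dwy":27,"t":55,"ta":19}],"yzo":[[24,97,36,12],[79,72,47,78,39],{"fzg":53,"ocp":55},{"k":36,"uc":71},{"jn":69,"mkl":90,"q":20,"wfk":28}]}
After op 6 (add /kz/1/hi 54): {"e":{"agx":{"p":80,"u":22,"v":34,"zyr":76},"r":[76,73,91,49,93],"rbd":[6,53,70],"wkq":[84,62]},"fkh":{"hx":[63,98,91,37,36],"ryj":{"esu":50,"f":96,"qvz":21}},"kz":[[77,43,37],{"hi":54,"n":72,"nb":54,"yb":84},{"dwy":27,"t":55,"ta":19}],"yzo":[[24,97,36,12],[79,72,47,78,39],{"fzg":53,"ocp":55},{"k":36,"uc":71},{"jn":69,"mkl":90,"q":20,"wfk":28}]}
After op 7 (remove /kz/0/2): {"e":{"agx":{"p":80,"u":22,"v":34,"zyr":76},"r":[76,73,91,49,93],"rbd":[6,53,70],"wkq":[84,62]},"fkh":{"hx":[63,98,91,37,36],"ryj":{"esu":50,"f":96,"qvz":21}},"kz":[[77,43],{"hi":54,"n":72,"nb":54,"yb":84},{"dwy":27,"t":55,"ta":19}],"yzo":[[24,97,36,12],[79,72,47,78,39],{"fzg":53,"ocp":55},{"k":36,"uc":71},{"jn":69,"mkl":90,"q":20,"wfk":28}]}
After op 8 (replace /fkh 95): {"e":{"agx":{"p":80,"u":22,"v":34,"zyr":76},"r":[76,73,91,49,93],"rbd":[6,53,70],"wkq":[84,62]},"fkh":95,"kz":[[77,43],{"hi":54,"n":72,"nb":54,"yb":84},{"dwy":27,"t":55,"ta":19}],"yzo":[[24,97,36,12],[79,72,47,78,39],{"fzg":53,"ocp":55},{"k":36,"uc":71},{"jn":69,"mkl":90,"q":20,"wfk":28}]}
After op 9 (add /yzo/0/1 73): {"e":{"agx":{"p":80,"u":22,"v":34,"zyr":76},"r":[76,73,91,49,93],"rbd":[6,53,70],"wkq":[84,62]},"fkh":95,"kz":[[77,43],{"hi":54,"n":72,"nb":54,"yb":84},{"dwy":27,"t":55,"ta":19}],"yzo":[[24,73,97,36,12],[79,72,47,78,39],{"fzg":53,"ocp":55},{"k":36,"uc":71},{"jn":69,"mkl":90,"q":20,"wfk":28}]}
After op 10 (add /e/rbd/2 71): {"e":{"agx":{"p":80,"u":22,"v":34,"zyr":76},"r":[76,73,91,49,93],"rbd":[6,53,71,70],"wkq":[84,62]},"fkh":95,"kz":[[77,43],{"hi":54,"n":72,"nb":54,"yb":84},{"dwy":27,"t":55,"ta":19}],"yzo":[[24,73,97,36,12],[79,72,47,78,39],{"fzg":53,"ocp":55},{"k":36,"uc":71},{"jn":69,"mkl":90,"q":20,"wfk":28}]}
After op 11 (remove /yzo/4/wfk): {"e":{"agx":{"p":80,"u":22,"v":34,"zyr":76},"r":[76,73,91,49,93],"rbd":[6,53,71,70],"wkq":[84,62]},"fkh":95,"kz":[[77,43],{"hi":54,"n":72,"nb":54,"yb":84},{"dwy":27,"t":55,"ta":19}],"yzo":[[24,73,97,36,12],[79,72,47,78,39],{"fzg":53,"ocp":55},{"k":36,"uc":71},{"jn":69,"mkl":90,"q":20}]}
After op 12 (add /yzo/2/s 16): {"e":{"agx":{"p":80,"u":22,"v":34,"zyr":76},"r":[76,73,91,49,93],"rbd":[6,53,71,70],"wkq":[84,62]},"fkh":95,"kz":[[77,43],{"hi":54,"n":72,"nb":54,"yb":84},{"dwy":27,"t":55,"ta":19}],"yzo":[[24,73,97,36,12],[79,72,47,78,39],{"fzg":53,"ocp":55,"s":16},{"k":36,"uc":71},{"jn":69,"mkl":90,"q":20}]}
Value at /e/rbd/2: 71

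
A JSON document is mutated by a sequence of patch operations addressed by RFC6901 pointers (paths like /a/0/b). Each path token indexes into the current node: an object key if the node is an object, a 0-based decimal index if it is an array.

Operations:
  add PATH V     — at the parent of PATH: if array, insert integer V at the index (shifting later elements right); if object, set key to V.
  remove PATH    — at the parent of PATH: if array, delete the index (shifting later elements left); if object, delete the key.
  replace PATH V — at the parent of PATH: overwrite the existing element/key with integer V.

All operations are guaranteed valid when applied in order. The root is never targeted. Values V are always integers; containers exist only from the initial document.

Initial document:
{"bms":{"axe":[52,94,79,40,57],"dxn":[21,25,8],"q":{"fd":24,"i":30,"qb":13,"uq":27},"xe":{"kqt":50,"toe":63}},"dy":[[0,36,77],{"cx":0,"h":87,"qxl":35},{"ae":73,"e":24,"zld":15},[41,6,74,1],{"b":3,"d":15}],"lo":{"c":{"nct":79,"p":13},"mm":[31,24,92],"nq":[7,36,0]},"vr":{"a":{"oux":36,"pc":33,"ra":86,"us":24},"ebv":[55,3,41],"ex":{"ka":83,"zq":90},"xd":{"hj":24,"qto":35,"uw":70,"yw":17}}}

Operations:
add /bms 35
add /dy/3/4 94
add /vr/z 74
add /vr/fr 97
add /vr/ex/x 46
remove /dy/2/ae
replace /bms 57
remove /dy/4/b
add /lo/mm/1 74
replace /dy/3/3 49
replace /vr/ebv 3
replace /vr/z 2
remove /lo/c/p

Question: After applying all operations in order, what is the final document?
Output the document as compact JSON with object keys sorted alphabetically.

Answer: {"bms":57,"dy":[[0,36,77],{"cx":0,"h":87,"qxl":35},{"e":24,"zld":15},[41,6,74,49,94],{"d":15}],"lo":{"c":{"nct":79},"mm":[31,74,24,92],"nq":[7,36,0]},"vr":{"a":{"oux":36,"pc":33,"ra":86,"us":24},"ebv":3,"ex":{"ka":83,"x":46,"zq":90},"fr":97,"xd":{"hj":24,"qto":35,"uw":70,"yw":17},"z":2}}

Derivation:
After op 1 (add /bms 35): {"bms":35,"dy":[[0,36,77],{"cx":0,"h":87,"qxl":35},{"ae":73,"e":24,"zld":15},[41,6,74,1],{"b":3,"d":15}],"lo":{"c":{"nct":79,"p":13},"mm":[31,24,92],"nq":[7,36,0]},"vr":{"a":{"oux":36,"pc":33,"ra":86,"us":24},"ebv":[55,3,41],"ex":{"ka":83,"zq":90},"xd":{"hj":24,"qto":35,"uw":70,"yw":17}}}
After op 2 (add /dy/3/4 94): {"bms":35,"dy":[[0,36,77],{"cx":0,"h":87,"qxl":35},{"ae":73,"e":24,"zld":15},[41,6,74,1,94],{"b":3,"d":15}],"lo":{"c":{"nct":79,"p":13},"mm":[31,24,92],"nq":[7,36,0]},"vr":{"a":{"oux":36,"pc":33,"ra":86,"us":24},"ebv":[55,3,41],"ex":{"ka":83,"zq":90},"xd":{"hj":24,"qto":35,"uw":70,"yw":17}}}
After op 3 (add /vr/z 74): {"bms":35,"dy":[[0,36,77],{"cx":0,"h":87,"qxl":35},{"ae":73,"e":24,"zld":15},[41,6,74,1,94],{"b":3,"d":15}],"lo":{"c":{"nct":79,"p":13},"mm":[31,24,92],"nq":[7,36,0]},"vr":{"a":{"oux":36,"pc":33,"ra":86,"us":24},"ebv":[55,3,41],"ex":{"ka":83,"zq":90},"xd":{"hj":24,"qto":35,"uw":70,"yw":17},"z":74}}
After op 4 (add /vr/fr 97): {"bms":35,"dy":[[0,36,77],{"cx":0,"h":87,"qxl":35},{"ae":73,"e":24,"zld":15},[41,6,74,1,94],{"b":3,"d":15}],"lo":{"c":{"nct":79,"p":13},"mm":[31,24,92],"nq":[7,36,0]},"vr":{"a":{"oux":36,"pc":33,"ra":86,"us":24},"ebv":[55,3,41],"ex":{"ka":83,"zq":90},"fr":97,"xd":{"hj":24,"qto":35,"uw":70,"yw":17},"z":74}}
After op 5 (add /vr/ex/x 46): {"bms":35,"dy":[[0,36,77],{"cx":0,"h":87,"qxl":35},{"ae":73,"e":24,"zld":15},[41,6,74,1,94],{"b":3,"d":15}],"lo":{"c":{"nct":79,"p":13},"mm":[31,24,92],"nq":[7,36,0]},"vr":{"a":{"oux":36,"pc":33,"ra":86,"us":24},"ebv":[55,3,41],"ex":{"ka":83,"x":46,"zq":90},"fr":97,"xd":{"hj":24,"qto":35,"uw":70,"yw":17},"z":74}}
After op 6 (remove /dy/2/ae): {"bms":35,"dy":[[0,36,77],{"cx":0,"h":87,"qxl":35},{"e":24,"zld":15},[41,6,74,1,94],{"b":3,"d":15}],"lo":{"c":{"nct":79,"p":13},"mm":[31,24,92],"nq":[7,36,0]},"vr":{"a":{"oux":36,"pc":33,"ra":86,"us":24},"ebv":[55,3,41],"ex":{"ka":83,"x":46,"zq":90},"fr":97,"xd":{"hj":24,"qto":35,"uw":70,"yw":17},"z":74}}
After op 7 (replace /bms 57): {"bms":57,"dy":[[0,36,77],{"cx":0,"h":87,"qxl":35},{"e":24,"zld":15},[41,6,74,1,94],{"b":3,"d":15}],"lo":{"c":{"nct":79,"p":13},"mm":[31,24,92],"nq":[7,36,0]},"vr":{"a":{"oux":36,"pc":33,"ra":86,"us":24},"ebv":[55,3,41],"ex":{"ka":83,"x":46,"zq":90},"fr":97,"xd":{"hj":24,"qto":35,"uw":70,"yw":17},"z":74}}
After op 8 (remove /dy/4/b): {"bms":57,"dy":[[0,36,77],{"cx":0,"h":87,"qxl":35},{"e":24,"zld":15},[41,6,74,1,94],{"d":15}],"lo":{"c":{"nct":79,"p":13},"mm":[31,24,92],"nq":[7,36,0]},"vr":{"a":{"oux":36,"pc":33,"ra":86,"us":24},"ebv":[55,3,41],"ex":{"ka":83,"x":46,"zq":90},"fr":97,"xd":{"hj":24,"qto":35,"uw":70,"yw":17},"z":74}}
After op 9 (add /lo/mm/1 74): {"bms":57,"dy":[[0,36,77],{"cx":0,"h":87,"qxl":35},{"e":24,"zld":15},[41,6,74,1,94],{"d":15}],"lo":{"c":{"nct":79,"p":13},"mm":[31,74,24,92],"nq":[7,36,0]},"vr":{"a":{"oux":36,"pc":33,"ra":86,"us":24},"ebv":[55,3,41],"ex":{"ka":83,"x":46,"zq":90},"fr":97,"xd":{"hj":24,"qto":35,"uw":70,"yw":17},"z":74}}
After op 10 (replace /dy/3/3 49): {"bms":57,"dy":[[0,36,77],{"cx":0,"h":87,"qxl":35},{"e":24,"zld":15},[41,6,74,49,94],{"d":15}],"lo":{"c":{"nct":79,"p":13},"mm":[31,74,24,92],"nq":[7,36,0]},"vr":{"a":{"oux":36,"pc":33,"ra":86,"us":24},"ebv":[55,3,41],"ex":{"ka":83,"x":46,"zq":90},"fr":97,"xd":{"hj":24,"qto":35,"uw":70,"yw":17},"z":74}}
After op 11 (replace /vr/ebv 3): {"bms":57,"dy":[[0,36,77],{"cx":0,"h":87,"qxl":35},{"e":24,"zld":15},[41,6,74,49,94],{"d":15}],"lo":{"c":{"nct":79,"p":13},"mm":[31,74,24,92],"nq":[7,36,0]},"vr":{"a":{"oux":36,"pc":33,"ra":86,"us":24},"ebv":3,"ex":{"ka":83,"x":46,"zq":90},"fr":97,"xd":{"hj":24,"qto":35,"uw":70,"yw":17},"z":74}}
After op 12 (replace /vr/z 2): {"bms":57,"dy":[[0,36,77],{"cx":0,"h":87,"qxl":35},{"e":24,"zld":15},[41,6,74,49,94],{"d":15}],"lo":{"c":{"nct":79,"p":13},"mm":[31,74,24,92],"nq":[7,36,0]},"vr":{"a":{"oux":36,"pc":33,"ra":86,"us":24},"ebv":3,"ex":{"ka":83,"x":46,"zq":90},"fr":97,"xd":{"hj":24,"qto":35,"uw":70,"yw":17},"z":2}}
After op 13 (remove /lo/c/p): {"bms":57,"dy":[[0,36,77],{"cx":0,"h":87,"qxl":35},{"e":24,"zld":15},[41,6,74,49,94],{"d":15}],"lo":{"c":{"nct":79},"mm":[31,74,24,92],"nq":[7,36,0]},"vr":{"a":{"oux":36,"pc":33,"ra":86,"us":24},"ebv":3,"ex":{"ka":83,"x":46,"zq":90},"fr":97,"xd":{"hj":24,"qto":35,"uw":70,"yw":17},"z":2}}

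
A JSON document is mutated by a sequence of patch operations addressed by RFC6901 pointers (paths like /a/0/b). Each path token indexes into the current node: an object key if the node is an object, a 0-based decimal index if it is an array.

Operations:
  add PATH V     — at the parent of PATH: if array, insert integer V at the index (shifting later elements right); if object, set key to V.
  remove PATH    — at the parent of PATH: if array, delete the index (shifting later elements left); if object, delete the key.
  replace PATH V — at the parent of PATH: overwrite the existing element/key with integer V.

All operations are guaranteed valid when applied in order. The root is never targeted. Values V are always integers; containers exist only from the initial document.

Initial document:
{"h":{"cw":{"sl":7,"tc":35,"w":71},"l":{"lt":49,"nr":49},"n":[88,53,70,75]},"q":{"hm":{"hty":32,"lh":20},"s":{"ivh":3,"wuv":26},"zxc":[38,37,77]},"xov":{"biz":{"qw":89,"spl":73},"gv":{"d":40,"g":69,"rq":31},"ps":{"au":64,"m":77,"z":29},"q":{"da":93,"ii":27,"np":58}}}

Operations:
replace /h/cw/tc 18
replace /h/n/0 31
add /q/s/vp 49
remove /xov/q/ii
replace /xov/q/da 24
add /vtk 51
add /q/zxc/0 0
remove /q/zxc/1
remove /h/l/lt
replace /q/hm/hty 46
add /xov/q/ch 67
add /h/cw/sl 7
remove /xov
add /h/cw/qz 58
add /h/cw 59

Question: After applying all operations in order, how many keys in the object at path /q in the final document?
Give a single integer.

Answer: 3

Derivation:
After op 1 (replace /h/cw/tc 18): {"h":{"cw":{"sl":7,"tc":18,"w":71},"l":{"lt":49,"nr":49},"n":[88,53,70,75]},"q":{"hm":{"hty":32,"lh":20},"s":{"ivh":3,"wuv":26},"zxc":[38,37,77]},"xov":{"biz":{"qw":89,"spl":73},"gv":{"d":40,"g":69,"rq":31},"ps":{"au":64,"m":77,"z":29},"q":{"da":93,"ii":27,"np":58}}}
After op 2 (replace /h/n/0 31): {"h":{"cw":{"sl":7,"tc":18,"w":71},"l":{"lt":49,"nr":49},"n":[31,53,70,75]},"q":{"hm":{"hty":32,"lh":20},"s":{"ivh":3,"wuv":26},"zxc":[38,37,77]},"xov":{"biz":{"qw":89,"spl":73},"gv":{"d":40,"g":69,"rq":31},"ps":{"au":64,"m":77,"z":29},"q":{"da":93,"ii":27,"np":58}}}
After op 3 (add /q/s/vp 49): {"h":{"cw":{"sl":7,"tc":18,"w":71},"l":{"lt":49,"nr":49},"n":[31,53,70,75]},"q":{"hm":{"hty":32,"lh":20},"s":{"ivh":3,"vp":49,"wuv":26},"zxc":[38,37,77]},"xov":{"biz":{"qw":89,"spl":73},"gv":{"d":40,"g":69,"rq":31},"ps":{"au":64,"m":77,"z":29},"q":{"da":93,"ii":27,"np":58}}}
After op 4 (remove /xov/q/ii): {"h":{"cw":{"sl":7,"tc":18,"w":71},"l":{"lt":49,"nr":49},"n":[31,53,70,75]},"q":{"hm":{"hty":32,"lh":20},"s":{"ivh":3,"vp":49,"wuv":26},"zxc":[38,37,77]},"xov":{"biz":{"qw":89,"spl":73},"gv":{"d":40,"g":69,"rq":31},"ps":{"au":64,"m":77,"z":29},"q":{"da":93,"np":58}}}
After op 5 (replace /xov/q/da 24): {"h":{"cw":{"sl":7,"tc":18,"w":71},"l":{"lt":49,"nr":49},"n":[31,53,70,75]},"q":{"hm":{"hty":32,"lh":20},"s":{"ivh":3,"vp":49,"wuv":26},"zxc":[38,37,77]},"xov":{"biz":{"qw":89,"spl":73},"gv":{"d":40,"g":69,"rq":31},"ps":{"au":64,"m":77,"z":29},"q":{"da":24,"np":58}}}
After op 6 (add /vtk 51): {"h":{"cw":{"sl":7,"tc":18,"w":71},"l":{"lt":49,"nr":49},"n":[31,53,70,75]},"q":{"hm":{"hty":32,"lh":20},"s":{"ivh":3,"vp":49,"wuv":26},"zxc":[38,37,77]},"vtk":51,"xov":{"biz":{"qw":89,"spl":73},"gv":{"d":40,"g":69,"rq":31},"ps":{"au":64,"m":77,"z":29},"q":{"da":24,"np":58}}}
After op 7 (add /q/zxc/0 0): {"h":{"cw":{"sl":7,"tc":18,"w":71},"l":{"lt":49,"nr":49},"n":[31,53,70,75]},"q":{"hm":{"hty":32,"lh":20},"s":{"ivh":3,"vp":49,"wuv":26},"zxc":[0,38,37,77]},"vtk":51,"xov":{"biz":{"qw":89,"spl":73},"gv":{"d":40,"g":69,"rq":31},"ps":{"au":64,"m":77,"z":29},"q":{"da":24,"np":58}}}
After op 8 (remove /q/zxc/1): {"h":{"cw":{"sl":7,"tc":18,"w":71},"l":{"lt":49,"nr":49},"n":[31,53,70,75]},"q":{"hm":{"hty":32,"lh":20},"s":{"ivh":3,"vp":49,"wuv":26},"zxc":[0,37,77]},"vtk":51,"xov":{"biz":{"qw":89,"spl":73},"gv":{"d":40,"g":69,"rq":31},"ps":{"au":64,"m":77,"z":29},"q":{"da":24,"np":58}}}
After op 9 (remove /h/l/lt): {"h":{"cw":{"sl":7,"tc":18,"w":71},"l":{"nr":49},"n":[31,53,70,75]},"q":{"hm":{"hty":32,"lh":20},"s":{"ivh":3,"vp":49,"wuv":26},"zxc":[0,37,77]},"vtk":51,"xov":{"biz":{"qw":89,"spl":73},"gv":{"d":40,"g":69,"rq":31},"ps":{"au":64,"m":77,"z":29},"q":{"da":24,"np":58}}}
After op 10 (replace /q/hm/hty 46): {"h":{"cw":{"sl":7,"tc":18,"w":71},"l":{"nr":49},"n":[31,53,70,75]},"q":{"hm":{"hty":46,"lh":20},"s":{"ivh":3,"vp":49,"wuv":26},"zxc":[0,37,77]},"vtk":51,"xov":{"biz":{"qw":89,"spl":73},"gv":{"d":40,"g":69,"rq":31},"ps":{"au":64,"m":77,"z":29},"q":{"da":24,"np":58}}}
After op 11 (add /xov/q/ch 67): {"h":{"cw":{"sl":7,"tc":18,"w":71},"l":{"nr":49},"n":[31,53,70,75]},"q":{"hm":{"hty":46,"lh":20},"s":{"ivh":3,"vp":49,"wuv":26},"zxc":[0,37,77]},"vtk":51,"xov":{"biz":{"qw":89,"spl":73},"gv":{"d":40,"g":69,"rq":31},"ps":{"au":64,"m":77,"z":29},"q":{"ch":67,"da":24,"np":58}}}
After op 12 (add /h/cw/sl 7): {"h":{"cw":{"sl":7,"tc":18,"w":71},"l":{"nr":49},"n":[31,53,70,75]},"q":{"hm":{"hty":46,"lh":20},"s":{"ivh":3,"vp":49,"wuv":26},"zxc":[0,37,77]},"vtk":51,"xov":{"biz":{"qw":89,"spl":73},"gv":{"d":40,"g":69,"rq":31},"ps":{"au":64,"m":77,"z":29},"q":{"ch":67,"da":24,"np":58}}}
After op 13 (remove /xov): {"h":{"cw":{"sl":7,"tc":18,"w":71},"l":{"nr":49},"n":[31,53,70,75]},"q":{"hm":{"hty":46,"lh":20},"s":{"ivh":3,"vp":49,"wuv":26},"zxc":[0,37,77]},"vtk":51}
After op 14 (add /h/cw/qz 58): {"h":{"cw":{"qz":58,"sl":7,"tc":18,"w":71},"l":{"nr":49},"n":[31,53,70,75]},"q":{"hm":{"hty":46,"lh":20},"s":{"ivh":3,"vp":49,"wuv":26},"zxc":[0,37,77]},"vtk":51}
After op 15 (add /h/cw 59): {"h":{"cw":59,"l":{"nr":49},"n":[31,53,70,75]},"q":{"hm":{"hty":46,"lh":20},"s":{"ivh":3,"vp":49,"wuv":26},"zxc":[0,37,77]},"vtk":51}
Size at path /q: 3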